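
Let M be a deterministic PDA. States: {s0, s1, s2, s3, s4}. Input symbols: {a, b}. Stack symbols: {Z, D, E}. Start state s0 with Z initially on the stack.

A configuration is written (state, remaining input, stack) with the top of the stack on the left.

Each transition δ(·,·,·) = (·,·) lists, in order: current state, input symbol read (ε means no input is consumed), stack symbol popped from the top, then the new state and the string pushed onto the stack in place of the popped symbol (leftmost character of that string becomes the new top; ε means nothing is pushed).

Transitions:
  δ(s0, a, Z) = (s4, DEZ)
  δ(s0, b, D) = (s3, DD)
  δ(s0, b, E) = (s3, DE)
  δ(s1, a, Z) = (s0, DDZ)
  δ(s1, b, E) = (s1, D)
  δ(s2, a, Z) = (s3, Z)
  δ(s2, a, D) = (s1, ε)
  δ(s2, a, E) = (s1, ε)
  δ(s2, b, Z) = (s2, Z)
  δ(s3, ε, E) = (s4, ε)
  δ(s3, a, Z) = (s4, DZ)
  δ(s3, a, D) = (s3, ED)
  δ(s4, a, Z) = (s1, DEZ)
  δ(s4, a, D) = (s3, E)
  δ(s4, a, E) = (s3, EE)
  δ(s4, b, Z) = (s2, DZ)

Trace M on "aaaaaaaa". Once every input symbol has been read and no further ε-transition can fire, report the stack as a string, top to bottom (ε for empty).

EZ

(s0, aaaaaaaa, Z) ⊢ (s4, aaaaaaa, DEZ) ⊢ (s3, aaaaaa, EEZ) ⊢ (s4, aaaaaa, EZ) ⊢ (s3, aaaaa, EEZ) ⊢ (s4, aaaaa, EZ) ⊢ (s3, aaaa, EEZ) ⊢ (s4, aaaa, EZ) ⊢ (s3, aaa, EEZ) ⊢ (s4, aaa, EZ) ⊢ (s3, aa, EEZ) ⊢ (s4, aa, EZ) ⊢ (s3, a, EEZ) ⊢ (s4, a, EZ) ⊢ (s3, ε, EEZ) ⊢ (s4, ε, EZ)
All input consumed in state s4 with stack EZ.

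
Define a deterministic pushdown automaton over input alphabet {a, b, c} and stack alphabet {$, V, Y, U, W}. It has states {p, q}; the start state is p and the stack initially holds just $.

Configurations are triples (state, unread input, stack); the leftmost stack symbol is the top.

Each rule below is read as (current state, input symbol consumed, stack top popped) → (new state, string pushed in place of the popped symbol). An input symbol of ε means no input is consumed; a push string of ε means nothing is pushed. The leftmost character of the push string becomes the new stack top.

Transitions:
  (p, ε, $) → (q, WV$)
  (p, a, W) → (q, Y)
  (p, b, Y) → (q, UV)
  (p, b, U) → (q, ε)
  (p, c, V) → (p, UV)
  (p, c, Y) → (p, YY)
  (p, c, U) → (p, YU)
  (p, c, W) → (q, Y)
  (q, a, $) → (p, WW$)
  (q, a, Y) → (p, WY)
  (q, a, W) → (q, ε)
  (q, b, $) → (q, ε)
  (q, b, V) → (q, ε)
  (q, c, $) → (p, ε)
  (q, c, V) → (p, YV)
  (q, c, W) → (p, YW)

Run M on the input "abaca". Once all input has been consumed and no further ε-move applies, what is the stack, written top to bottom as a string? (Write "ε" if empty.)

(p, abaca, $)
  ε-move, top $: go to q, push WV$ → (q, abaca, WV$)
  read a, top W: go to q, push ε → (q, baca, V$)
  read b, top V: go to q, push ε → (q, aca, $)
  read a, top $: go to p, push WW$ → (p, ca, WW$)
  read c, top W: go to q, push Y → (q, a, YW$)
  read a, top Y: go to p, push WY → (p, ε, WYW$)
All input consumed in state p with stack WYW$.

WYW$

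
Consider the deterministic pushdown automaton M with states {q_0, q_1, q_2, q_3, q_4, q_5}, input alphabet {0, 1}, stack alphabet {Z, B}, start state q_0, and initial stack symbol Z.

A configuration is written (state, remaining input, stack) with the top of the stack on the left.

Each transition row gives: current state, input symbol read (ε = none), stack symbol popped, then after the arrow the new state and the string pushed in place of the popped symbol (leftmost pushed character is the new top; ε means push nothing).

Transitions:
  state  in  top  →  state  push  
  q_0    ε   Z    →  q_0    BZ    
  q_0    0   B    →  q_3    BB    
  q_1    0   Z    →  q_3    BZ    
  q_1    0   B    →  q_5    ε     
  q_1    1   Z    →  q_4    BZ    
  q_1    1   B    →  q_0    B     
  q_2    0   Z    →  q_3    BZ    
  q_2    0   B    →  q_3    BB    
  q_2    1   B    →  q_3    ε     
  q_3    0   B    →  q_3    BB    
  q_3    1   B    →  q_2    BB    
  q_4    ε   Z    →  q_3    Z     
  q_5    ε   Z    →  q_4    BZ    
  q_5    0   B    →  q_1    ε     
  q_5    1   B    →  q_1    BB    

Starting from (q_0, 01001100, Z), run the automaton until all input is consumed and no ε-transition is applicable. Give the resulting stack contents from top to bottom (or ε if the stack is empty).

BBBBBBBZ

(q_0, 01001100, Z)
  ε-move, top Z: go to q_0, push BZ → (q_0, 01001100, BZ)
  read 0, top B: go to q_3, push BB → (q_3, 1001100, BBZ)
  read 1, top B: go to q_2, push BB → (q_2, 001100, BBBZ)
  read 0, top B: go to q_3, push BB → (q_3, 01100, BBBBZ)
  read 0, top B: go to q_3, push BB → (q_3, 1100, BBBBBZ)
  read 1, top B: go to q_2, push BB → (q_2, 100, BBBBBBZ)
  read 1, top B: go to q_3, push ε → (q_3, 00, BBBBBZ)
  read 0, top B: go to q_3, push BB → (q_3, 0, BBBBBBZ)
  read 0, top B: go to q_3, push BB → (q_3, ε, BBBBBBBZ)
All input consumed in state q_3 with stack BBBBBBBZ.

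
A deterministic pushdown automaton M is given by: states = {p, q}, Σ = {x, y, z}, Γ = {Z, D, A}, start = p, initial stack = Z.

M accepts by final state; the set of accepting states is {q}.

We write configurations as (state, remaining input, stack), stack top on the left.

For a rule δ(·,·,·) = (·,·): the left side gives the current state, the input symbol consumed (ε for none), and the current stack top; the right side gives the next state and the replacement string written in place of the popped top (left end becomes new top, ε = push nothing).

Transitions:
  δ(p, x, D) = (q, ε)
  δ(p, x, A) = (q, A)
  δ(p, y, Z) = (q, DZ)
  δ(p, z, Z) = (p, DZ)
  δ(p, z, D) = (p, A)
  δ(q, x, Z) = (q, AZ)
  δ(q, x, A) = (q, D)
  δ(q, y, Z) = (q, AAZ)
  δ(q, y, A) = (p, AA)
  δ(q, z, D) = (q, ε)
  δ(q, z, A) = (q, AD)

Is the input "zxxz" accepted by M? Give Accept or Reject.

(p, zxxz, Z) ⊢ (p, xxz, DZ) ⊢ (q, xz, Z) ⊢ (q, z, AZ) ⊢ (q, ε, ADZ)
All input consumed; state q ∈ F.

Accept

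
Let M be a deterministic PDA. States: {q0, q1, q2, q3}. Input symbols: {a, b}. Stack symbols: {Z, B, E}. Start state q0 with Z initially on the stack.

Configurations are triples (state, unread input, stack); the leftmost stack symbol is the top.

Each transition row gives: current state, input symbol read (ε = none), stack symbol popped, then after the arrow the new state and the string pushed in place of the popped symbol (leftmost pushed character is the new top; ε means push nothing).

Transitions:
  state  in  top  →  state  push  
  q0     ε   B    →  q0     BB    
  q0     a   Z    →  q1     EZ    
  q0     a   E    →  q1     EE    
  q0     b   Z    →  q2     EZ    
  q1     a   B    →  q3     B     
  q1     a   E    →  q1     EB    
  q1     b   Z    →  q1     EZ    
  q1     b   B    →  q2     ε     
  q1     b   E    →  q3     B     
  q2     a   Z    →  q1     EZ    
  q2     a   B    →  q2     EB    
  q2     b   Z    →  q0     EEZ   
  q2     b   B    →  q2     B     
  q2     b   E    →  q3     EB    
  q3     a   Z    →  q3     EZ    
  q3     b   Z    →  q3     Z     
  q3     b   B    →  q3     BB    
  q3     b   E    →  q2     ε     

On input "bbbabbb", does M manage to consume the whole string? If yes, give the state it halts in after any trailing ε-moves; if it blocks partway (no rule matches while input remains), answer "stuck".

(q0, bbbabbb, Z)
  read b, top Z: go to q2, push EZ → (q2, bbabbb, EZ)
  read b, top E: go to q3, push EB → (q3, babbb, EBZ)
  read b, top E: go to q2, push ε → (q2, abbb, BZ)
  read a, top B: go to q2, push EB → (q2, bbb, EBZ)
  read b, top E: go to q3, push EB → (q3, bb, EBBZ)
  read b, top E: go to q2, push ε → (q2, b, BBZ)
  read b, top B: go to q2, push B → (q2, ε, BBZ)
All input consumed; M is in state q2.

q2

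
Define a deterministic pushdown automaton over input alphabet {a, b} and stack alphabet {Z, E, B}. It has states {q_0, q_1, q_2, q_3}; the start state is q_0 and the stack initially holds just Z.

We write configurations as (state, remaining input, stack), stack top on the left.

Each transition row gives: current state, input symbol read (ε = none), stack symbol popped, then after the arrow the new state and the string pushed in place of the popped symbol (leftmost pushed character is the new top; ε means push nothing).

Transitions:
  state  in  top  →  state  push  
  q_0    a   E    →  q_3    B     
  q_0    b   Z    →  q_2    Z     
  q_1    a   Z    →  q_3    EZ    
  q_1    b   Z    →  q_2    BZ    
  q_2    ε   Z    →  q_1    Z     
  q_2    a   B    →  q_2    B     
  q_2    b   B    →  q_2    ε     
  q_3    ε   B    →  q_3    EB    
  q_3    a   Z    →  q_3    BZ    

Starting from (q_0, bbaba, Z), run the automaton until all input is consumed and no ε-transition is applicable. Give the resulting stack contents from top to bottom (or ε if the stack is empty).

EZ

(q_0, bbaba, Z)
  read b, top Z: go to q_2, push Z → (q_2, baba, Z)
  ε-move, top Z: go to q_1, push Z → (q_1, baba, Z)
  read b, top Z: go to q_2, push BZ → (q_2, aba, BZ)
  read a, top B: go to q_2, push B → (q_2, ba, BZ)
  read b, top B: go to q_2, push ε → (q_2, a, Z)
  ε-move, top Z: go to q_1, push Z → (q_1, a, Z)
  read a, top Z: go to q_3, push EZ → (q_3, ε, EZ)
All input consumed in state q_3 with stack EZ.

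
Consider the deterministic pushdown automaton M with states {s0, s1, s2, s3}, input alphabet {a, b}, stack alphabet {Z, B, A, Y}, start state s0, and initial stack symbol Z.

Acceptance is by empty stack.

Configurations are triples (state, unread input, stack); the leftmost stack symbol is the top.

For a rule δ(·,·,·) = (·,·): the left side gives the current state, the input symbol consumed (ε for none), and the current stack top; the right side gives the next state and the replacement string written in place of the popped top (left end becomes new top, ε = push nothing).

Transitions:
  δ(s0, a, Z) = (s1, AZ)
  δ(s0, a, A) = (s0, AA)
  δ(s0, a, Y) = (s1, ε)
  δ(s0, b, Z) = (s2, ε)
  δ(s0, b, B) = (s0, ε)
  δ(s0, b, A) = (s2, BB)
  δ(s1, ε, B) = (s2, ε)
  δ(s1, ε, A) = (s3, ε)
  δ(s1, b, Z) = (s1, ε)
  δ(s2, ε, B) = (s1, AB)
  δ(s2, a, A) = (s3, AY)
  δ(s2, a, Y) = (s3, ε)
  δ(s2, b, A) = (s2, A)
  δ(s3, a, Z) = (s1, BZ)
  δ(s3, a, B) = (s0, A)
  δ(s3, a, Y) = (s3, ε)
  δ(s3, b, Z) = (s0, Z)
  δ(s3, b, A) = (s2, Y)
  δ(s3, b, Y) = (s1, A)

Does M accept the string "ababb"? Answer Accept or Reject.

Accept

(s0, ababb, Z)
  read a, top Z: go to s1, push AZ → (s1, babb, AZ)
  ε-move, top A: go to s3, push ε → (s3, babb, Z)
  read b, top Z: go to s0, push Z → (s0, abb, Z)
  read a, top Z: go to s1, push AZ → (s1, bb, AZ)
  ε-move, top A: go to s3, push ε → (s3, bb, Z)
  read b, top Z: go to s0, push Z → (s0, b, Z)
  read b, top Z: go to s2, push ε → (s2, ε, ε)
All input consumed and the stack is empty.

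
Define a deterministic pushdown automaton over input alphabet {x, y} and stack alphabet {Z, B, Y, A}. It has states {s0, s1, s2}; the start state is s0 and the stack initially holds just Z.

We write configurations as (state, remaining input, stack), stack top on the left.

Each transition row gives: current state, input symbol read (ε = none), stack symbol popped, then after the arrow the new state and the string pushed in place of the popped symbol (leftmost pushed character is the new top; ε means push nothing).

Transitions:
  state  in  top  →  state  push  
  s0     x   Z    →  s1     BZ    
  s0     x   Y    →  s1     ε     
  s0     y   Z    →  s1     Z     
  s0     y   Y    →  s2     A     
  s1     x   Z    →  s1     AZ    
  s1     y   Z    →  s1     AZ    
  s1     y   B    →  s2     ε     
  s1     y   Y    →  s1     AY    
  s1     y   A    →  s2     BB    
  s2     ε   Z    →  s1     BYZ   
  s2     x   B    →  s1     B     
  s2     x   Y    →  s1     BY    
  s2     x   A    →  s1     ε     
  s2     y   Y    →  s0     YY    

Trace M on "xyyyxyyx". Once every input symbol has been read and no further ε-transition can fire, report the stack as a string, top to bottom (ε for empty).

(s0, xyyyxyyx, Z) ⊢ (s1, yyyxyyx, BZ) ⊢ (s2, yyxyyx, Z) ⊢ (s1, yyxyyx, BYZ) ⊢ (s2, yxyyx, YZ) ⊢ (s0, xyyx, YYZ) ⊢ (s1, yyx, YZ) ⊢ (s1, yx, AYZ) ⊢ (s2, x, BBYZ) ⊢ (s1, ε, BBYZ)
All input consumed in state s1 with stack BBYZ.

BBYZ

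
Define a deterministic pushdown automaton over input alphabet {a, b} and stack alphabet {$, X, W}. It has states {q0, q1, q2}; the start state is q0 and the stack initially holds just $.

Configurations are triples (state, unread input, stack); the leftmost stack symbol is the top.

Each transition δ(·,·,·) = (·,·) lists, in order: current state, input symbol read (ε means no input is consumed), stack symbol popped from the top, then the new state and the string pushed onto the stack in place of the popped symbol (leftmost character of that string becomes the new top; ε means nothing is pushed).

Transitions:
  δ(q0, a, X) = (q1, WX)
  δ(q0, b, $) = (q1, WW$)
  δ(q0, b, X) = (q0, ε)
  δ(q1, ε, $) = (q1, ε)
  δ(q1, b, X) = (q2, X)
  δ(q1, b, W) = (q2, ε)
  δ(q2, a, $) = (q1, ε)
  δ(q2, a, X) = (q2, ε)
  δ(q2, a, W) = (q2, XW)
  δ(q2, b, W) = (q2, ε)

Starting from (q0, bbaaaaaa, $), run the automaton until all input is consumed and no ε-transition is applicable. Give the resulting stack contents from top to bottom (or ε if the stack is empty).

(q0, bbaaaaaa, $)
  read b, top $: go to q1, push WW$ → (q1, baaaaaa, WW$)
  read b, top W: go to q2, push ε → (q2, aaaaaa, W$)
  read a, top W: go to q2, push XW → (q2, aaaaa, XW$)
  read a, top X: go to q2, push ε → (q2, aaaa, W$)
  read a, top W: go to q2, push XW → (q2, aaa, XW$)
  read a, top X: go to q2, push ε → (q2, aa, W$)
  read a, top W: go to q2, push XW → (q2, a, XW$)
  read a, top X: go to q2, push ε → (q2, ε, W$)
All input consumed in state q2 with stack W$.

W$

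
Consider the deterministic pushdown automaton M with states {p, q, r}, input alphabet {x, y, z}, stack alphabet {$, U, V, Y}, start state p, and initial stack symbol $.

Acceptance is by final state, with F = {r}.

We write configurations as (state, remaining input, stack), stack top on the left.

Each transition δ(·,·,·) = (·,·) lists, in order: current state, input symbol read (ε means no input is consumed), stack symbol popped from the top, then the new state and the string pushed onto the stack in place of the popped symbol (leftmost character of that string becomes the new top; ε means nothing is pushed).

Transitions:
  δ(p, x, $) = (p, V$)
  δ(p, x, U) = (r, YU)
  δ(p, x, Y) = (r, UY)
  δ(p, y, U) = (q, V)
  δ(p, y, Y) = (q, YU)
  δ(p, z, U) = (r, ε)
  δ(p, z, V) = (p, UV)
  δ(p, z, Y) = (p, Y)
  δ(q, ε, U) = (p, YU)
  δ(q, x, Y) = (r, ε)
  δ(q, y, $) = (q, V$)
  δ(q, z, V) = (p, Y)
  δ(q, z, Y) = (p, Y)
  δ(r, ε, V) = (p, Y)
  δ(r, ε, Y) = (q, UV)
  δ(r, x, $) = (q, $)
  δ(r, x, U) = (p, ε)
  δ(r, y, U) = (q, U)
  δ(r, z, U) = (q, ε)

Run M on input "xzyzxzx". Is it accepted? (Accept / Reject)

Accept

(p, xzyzxzx, $)
  read x, top $: go to p, push V$ → (p, zyzxzx, V$)
  read z, top V: go to p, push UV → (p, yzxzx, UV$)
  read y, top U: go to q, push V → (q, zxzx, VV$)
  read z, top V: go to p, push Y → (p, xzx, YV$)
  read x, top Y: go to r, push UY → (r, zx, UYV$)
  read z, top U: go to q, push ε → (q, x, YV$)
  read x, top Y: go to r, push ε → (r, ε, V$)
All input consumed; state r ∈ F.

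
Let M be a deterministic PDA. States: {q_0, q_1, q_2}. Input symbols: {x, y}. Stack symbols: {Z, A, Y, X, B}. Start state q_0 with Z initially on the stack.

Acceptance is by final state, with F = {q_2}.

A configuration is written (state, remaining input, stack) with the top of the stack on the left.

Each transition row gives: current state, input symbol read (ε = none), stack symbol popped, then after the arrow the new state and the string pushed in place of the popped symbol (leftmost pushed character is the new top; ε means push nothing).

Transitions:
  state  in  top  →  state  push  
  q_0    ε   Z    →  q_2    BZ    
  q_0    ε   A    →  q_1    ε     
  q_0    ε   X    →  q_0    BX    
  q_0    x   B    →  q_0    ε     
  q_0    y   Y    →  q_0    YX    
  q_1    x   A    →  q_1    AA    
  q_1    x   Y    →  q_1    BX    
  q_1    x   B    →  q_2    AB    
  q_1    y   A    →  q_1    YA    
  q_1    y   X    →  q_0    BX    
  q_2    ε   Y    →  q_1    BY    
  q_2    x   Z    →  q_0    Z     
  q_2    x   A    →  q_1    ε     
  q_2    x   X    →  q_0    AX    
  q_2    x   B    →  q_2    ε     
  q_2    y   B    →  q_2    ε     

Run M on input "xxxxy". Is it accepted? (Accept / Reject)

(q_0, xxxxy, Z)
  ε-move, top Z: go to q_2, push BZ → (q_2, xxxxy, BZ)
  read x, top B: go to q_2, push ε → (q_2, xxxy, Z)
  read x, top Z: go to q_0, push Z → (q_0, xxy, Z)
  ε-move, top Z: go to q_2, push BZ → (q_2, xxy, BZ)
  read x, top B: go to q_2, push ε → (q_2, xy, Z)
  read x, top Z: go to q_0, push Z → (q_0, y, Z)
  ε-move, top Z: go to q_2, push BZ → (q_2, y, BZ)
  read y, top B: go to q_2, push ε → (q_2, ε, Z)
All input consumed; state q_2 ∈ F.

Accept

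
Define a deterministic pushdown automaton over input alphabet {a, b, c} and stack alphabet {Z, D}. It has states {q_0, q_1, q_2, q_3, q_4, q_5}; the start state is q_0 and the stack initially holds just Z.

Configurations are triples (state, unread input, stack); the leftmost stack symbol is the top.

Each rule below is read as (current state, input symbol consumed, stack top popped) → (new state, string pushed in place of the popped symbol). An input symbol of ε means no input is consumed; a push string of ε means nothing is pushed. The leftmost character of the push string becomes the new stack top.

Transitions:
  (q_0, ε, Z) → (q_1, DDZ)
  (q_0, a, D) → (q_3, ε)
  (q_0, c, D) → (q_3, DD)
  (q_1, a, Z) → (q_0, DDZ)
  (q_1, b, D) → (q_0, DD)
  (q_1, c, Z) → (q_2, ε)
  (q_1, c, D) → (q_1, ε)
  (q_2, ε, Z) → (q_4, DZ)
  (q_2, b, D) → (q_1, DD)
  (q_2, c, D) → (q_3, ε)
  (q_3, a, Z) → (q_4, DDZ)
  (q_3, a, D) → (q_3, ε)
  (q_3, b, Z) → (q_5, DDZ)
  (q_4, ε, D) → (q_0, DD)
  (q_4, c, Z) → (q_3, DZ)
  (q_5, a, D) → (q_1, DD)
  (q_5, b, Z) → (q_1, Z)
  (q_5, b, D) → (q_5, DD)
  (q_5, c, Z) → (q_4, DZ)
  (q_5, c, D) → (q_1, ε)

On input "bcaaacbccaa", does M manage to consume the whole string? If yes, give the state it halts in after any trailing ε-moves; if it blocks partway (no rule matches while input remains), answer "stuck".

(q_0, bcaaacbccaa, Z)
  ε-move, top Z: go to q_1, push DDZ → (q_1, bcaaacbccaa, DDZ)
  read b, top D: go to q_0, push DD → (q_0, caaacbccaa, DDDZ)
  read c, top D: go to q_3, push DD → (q_3, aaacbccaa, DDDDZ)
  read a, top D: go to q_3, push ε → (q_3, aacbccaa, DDDZ)
  read a, top D: go to q_3, push ε → (q_3, acbccaa, DDZ)
  read a, top D: go to q_3, push ε → (q_3, cbccaa, DZ)
No transition for (q_3, c, top D); M blocks with input cbccaa remaining.

stuck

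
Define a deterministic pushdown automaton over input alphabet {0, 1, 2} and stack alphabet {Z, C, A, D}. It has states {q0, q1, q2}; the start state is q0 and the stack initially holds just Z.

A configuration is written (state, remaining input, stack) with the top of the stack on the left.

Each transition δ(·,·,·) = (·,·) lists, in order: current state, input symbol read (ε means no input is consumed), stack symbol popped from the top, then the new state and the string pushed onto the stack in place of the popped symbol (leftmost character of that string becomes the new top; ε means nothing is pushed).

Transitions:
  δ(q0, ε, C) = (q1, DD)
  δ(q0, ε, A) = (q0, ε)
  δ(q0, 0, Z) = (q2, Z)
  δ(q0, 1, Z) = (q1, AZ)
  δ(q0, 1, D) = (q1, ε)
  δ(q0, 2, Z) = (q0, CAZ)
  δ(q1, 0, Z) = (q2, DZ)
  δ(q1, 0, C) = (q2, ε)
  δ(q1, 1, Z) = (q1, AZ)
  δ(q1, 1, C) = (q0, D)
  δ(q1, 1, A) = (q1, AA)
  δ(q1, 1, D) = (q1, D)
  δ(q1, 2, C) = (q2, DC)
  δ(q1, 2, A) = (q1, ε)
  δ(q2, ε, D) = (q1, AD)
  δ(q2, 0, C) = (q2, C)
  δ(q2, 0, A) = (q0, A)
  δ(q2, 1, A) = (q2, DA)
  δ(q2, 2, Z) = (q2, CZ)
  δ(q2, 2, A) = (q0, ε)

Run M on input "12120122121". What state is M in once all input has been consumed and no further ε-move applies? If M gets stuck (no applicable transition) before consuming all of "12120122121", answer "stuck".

(q0, 12120122121, Z) ⊢ (q1, 2120122121, AZ) ⊢ (q1, 120122121, Z) ⊢ (q1, 20122121, AZ) ⊢ (q1, 0122121, Z) ⊢ (q2, 122121, DZ) ⊢ (q1, 122121, ADZ) ⊢ (q1, 22121, AADZ) ⊢ (q1, 2121, ADZ) ⊢ (q1, 121, DZ) ⊢ (q1, 21, DZ)
No transition for (q1, 2, top D); M blocks with input 21 remaining.

stuck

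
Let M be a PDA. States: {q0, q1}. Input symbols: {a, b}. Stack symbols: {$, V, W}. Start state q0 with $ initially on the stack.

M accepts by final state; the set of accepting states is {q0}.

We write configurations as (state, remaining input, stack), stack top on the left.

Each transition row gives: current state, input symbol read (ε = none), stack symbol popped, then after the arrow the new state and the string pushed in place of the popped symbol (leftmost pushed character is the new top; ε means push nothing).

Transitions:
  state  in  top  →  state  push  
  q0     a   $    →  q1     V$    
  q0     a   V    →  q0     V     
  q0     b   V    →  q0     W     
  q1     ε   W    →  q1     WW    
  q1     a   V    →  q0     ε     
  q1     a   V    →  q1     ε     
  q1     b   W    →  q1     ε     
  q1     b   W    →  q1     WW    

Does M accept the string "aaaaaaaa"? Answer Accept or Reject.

One accepting computation: (q0, aaaaaaaa, $) ⊢ (q1, aaaaaaa, V$) ⊢ (q0, aaaaaa, $) ⊢ (q1, aaaaa, V$) ⊢ (q0, aaaa, $) ⊢ (q1, aaa, V$) ⊢ (q0, aa, $) ⊢ (q1, a, V$) ⊢ (q0, ε, $)
All input consumed and state q0 ∈ F.

Accept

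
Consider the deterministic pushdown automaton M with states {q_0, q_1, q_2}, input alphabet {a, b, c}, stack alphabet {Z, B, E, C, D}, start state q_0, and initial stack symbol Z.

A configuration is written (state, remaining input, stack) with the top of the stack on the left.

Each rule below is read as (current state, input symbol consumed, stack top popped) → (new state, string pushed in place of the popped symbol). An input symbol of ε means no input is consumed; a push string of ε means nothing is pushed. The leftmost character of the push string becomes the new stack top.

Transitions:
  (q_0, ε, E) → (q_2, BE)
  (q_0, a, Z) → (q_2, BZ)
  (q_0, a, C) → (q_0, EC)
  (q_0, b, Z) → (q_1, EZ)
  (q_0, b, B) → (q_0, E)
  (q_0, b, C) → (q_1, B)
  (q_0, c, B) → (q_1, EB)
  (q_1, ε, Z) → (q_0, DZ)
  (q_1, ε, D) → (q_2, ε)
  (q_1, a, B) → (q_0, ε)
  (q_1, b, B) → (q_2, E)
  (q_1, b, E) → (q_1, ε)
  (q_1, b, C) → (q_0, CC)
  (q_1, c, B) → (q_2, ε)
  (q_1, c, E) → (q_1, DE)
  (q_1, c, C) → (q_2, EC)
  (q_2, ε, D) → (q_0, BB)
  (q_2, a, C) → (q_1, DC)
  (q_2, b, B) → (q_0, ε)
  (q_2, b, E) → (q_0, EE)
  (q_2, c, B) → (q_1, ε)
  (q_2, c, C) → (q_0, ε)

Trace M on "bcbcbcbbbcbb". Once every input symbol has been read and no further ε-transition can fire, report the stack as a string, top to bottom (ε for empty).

(q_0, bcbcbcbbbcbb, Z)
  read b, top Z: go to q_1, push EZ → (q_1, cbcbcbbbcbb, EZ)
  read c, top E: go to q_1, push DE → (q_1, bcbcbbbcbb, DEZ)
  ε-move, top D: go to q_2, push ε → (q_2, bcbcbbbcbb, EZ)
  read b, top E: go to q_0, push EE → (q_0, cbcbbbcbb, EEZ)
  ε-move, top E: go to q_2, push BE → (q_2, cbcbbbcbb, BEEZ)
  read c, top B: go to q_1, push ε → (q_1, bcbbbcbb, EEZ)
  read b, top E: go to q_1, push ε → (q_1, cbbbcbb, EZ)
  read c, top E: go to q_1, push DE → (q_1, bbbcbb, DEZ)
  ε-move, top D: go to q_2, push ε → (q_2, bbbcbb, EZ)
  read b, top E: go to q_0, push EE → (q_0, bbcbb, EEZ)
  ε-move, top E: go to q_2, push BE → (q_2, bbcbb, BEEZ)
  read b, top B: go to q_0, push ε → (q_0, bcbb, EEZ)
  ε-move, top E: go to q_2, push BE → (q_2, bcbb, BEEZ)
  read b, top B: go to q_0, push ε → (q_0, cbb, EEZ)
  ε-move, top E: go to q_2, push BE → (q_2, cbb, BEEZ)
  read c, top B: go to q_1, push ε → (q_1, bb, EEZ)
  read b, top E: go to q_1, push ε → (q_1, b, EZ)
  read b, top E: go to q_1, push ε → (q_1, ε, Z)
  ε-move, top Z: go to q_0, push DZ → (q_0, ε, DZ)
All input consumed in state q_0 with stack DZ.

DZ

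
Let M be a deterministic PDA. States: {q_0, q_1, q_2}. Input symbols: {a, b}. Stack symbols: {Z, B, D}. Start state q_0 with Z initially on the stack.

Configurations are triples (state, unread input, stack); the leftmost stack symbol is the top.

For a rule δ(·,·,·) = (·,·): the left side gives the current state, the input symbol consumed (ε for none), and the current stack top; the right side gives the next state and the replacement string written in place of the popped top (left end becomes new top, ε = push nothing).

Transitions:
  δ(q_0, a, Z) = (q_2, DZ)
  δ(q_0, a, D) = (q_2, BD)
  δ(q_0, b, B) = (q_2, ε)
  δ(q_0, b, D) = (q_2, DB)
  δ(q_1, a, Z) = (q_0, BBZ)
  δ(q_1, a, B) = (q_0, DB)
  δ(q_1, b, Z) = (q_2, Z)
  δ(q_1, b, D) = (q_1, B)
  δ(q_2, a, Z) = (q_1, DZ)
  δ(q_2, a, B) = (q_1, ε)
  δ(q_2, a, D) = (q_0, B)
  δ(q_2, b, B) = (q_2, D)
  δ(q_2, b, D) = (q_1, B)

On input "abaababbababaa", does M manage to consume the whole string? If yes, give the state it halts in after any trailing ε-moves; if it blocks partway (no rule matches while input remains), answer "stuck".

(q_0, abaababbababaa, Z) ⊢ (q_2, baababbababaa, DZ) ⊢ (q_1, aababbababaa, BZ) ⊢ (q_0, ababbababaa, DBZ) ⊢ (q_2, babbababaa, BDBZ) ⊢ (q_2, abbababaa, DDBZ) ⊢ (q_0, bbababaa, BDBZ) ⊢ (q_2, bababaa, DBZ) ⊢ (q_1, ababaa, BBZ) ⊢ (q_0, babaa, DBBZ) ⊢ (q_2, abaa, DBBBZ) ⊢ (q_0, baa, BBBBZ) ⊢ (q_2, aa, BBBZ) ⊢ (q_1, a, BBZ) ⊢ (q_0, ε, DBBZ)
All input consumed; M is in state q_0.

q_0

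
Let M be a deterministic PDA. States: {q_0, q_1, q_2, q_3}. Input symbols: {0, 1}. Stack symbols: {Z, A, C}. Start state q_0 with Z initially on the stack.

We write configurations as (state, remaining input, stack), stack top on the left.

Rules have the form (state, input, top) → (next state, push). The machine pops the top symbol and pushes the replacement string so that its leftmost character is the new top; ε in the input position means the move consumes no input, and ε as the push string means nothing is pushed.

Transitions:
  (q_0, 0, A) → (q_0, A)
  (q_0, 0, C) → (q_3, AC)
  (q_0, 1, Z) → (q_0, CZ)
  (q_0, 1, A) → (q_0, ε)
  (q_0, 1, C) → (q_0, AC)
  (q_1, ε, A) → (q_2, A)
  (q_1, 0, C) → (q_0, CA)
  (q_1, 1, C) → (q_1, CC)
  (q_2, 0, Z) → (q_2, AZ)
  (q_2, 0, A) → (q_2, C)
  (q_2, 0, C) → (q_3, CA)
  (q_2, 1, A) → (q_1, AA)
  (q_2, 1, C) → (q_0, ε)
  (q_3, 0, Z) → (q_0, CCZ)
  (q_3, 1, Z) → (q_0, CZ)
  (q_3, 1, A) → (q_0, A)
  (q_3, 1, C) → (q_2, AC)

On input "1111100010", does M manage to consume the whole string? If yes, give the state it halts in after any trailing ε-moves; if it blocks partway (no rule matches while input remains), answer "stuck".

stuck

(q_0, 1111100010, Z)
  read 1, top Z: go to q_0, push CZ → (q_0, 111100010, CZ)
  read 1, top C: go to q_0, push AC → (q_0, 11100010, ACZ)
  read 1, top A: go to q_0, push ε → (q_0, 1100010, CZ)
  read 1, top C: go to q_0, push AC → (q_0, 100010, ACZ)
  read 1, top A: go to q_0, push ε → (q_0, 00010, CZ)
  read 0, top C: go to q_3, push AC → (q_3, 0010, ACZ)
No transition for (q_3, 0, top A); M blocks with input 0010 remaining.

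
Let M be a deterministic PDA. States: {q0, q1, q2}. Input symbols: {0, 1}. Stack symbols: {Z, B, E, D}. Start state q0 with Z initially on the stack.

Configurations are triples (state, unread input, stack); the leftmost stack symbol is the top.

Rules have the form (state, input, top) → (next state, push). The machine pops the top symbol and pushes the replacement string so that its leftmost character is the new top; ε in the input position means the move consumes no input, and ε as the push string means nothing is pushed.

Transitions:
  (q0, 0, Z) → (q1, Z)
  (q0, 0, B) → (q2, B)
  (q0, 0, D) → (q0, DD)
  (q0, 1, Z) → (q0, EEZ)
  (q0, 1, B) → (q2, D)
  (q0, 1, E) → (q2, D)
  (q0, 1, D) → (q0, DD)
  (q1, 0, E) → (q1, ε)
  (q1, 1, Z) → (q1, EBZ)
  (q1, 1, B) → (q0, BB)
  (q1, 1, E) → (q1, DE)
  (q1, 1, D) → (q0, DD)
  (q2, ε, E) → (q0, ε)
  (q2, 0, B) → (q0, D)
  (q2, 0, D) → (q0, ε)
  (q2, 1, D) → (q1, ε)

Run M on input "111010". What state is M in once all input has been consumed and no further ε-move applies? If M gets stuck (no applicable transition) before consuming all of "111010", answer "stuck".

(q0, 111010, Z)
  read 1, top Z: go to q0, push EEZ → (q0, 11010, EEZ)
  read 1, top E: go to q2, push D → (q2, 1010, DEZ)
  read 1, top D: go to q1, push ε → (q1, 010, EZ)
  read 0, top E: go to q1, push ε → (q1, 10, Z)
  read 1, top Z: go to q1, push EBZ → (q1, 0, EBZ)
  read 0, top E: go to q1, push ε → (q1, ε, BZ)
All input consumed; M is in state q1.

q1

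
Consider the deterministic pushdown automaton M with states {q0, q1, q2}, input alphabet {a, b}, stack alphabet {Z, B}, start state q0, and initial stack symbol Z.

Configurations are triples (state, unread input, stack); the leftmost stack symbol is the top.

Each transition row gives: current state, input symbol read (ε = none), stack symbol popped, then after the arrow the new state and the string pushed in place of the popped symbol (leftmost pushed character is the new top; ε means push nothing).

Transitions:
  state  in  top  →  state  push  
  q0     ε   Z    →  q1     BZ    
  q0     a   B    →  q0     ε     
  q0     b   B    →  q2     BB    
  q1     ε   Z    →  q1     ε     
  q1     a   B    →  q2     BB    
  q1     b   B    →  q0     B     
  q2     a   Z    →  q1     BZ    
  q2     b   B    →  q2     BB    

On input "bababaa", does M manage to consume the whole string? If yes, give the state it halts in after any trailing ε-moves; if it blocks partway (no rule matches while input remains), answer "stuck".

(q0, bababaa, Z)
  ε-move, top Z: go to q1, push BZ → (q1, bababaa, BZ)
  read b, top B: go to q0, push B → (q0, ababaa, BZ)
  read a, top B: go to q0, push ε → (q0, babaa, Z)
  ε-move, top Z: go to q1, push BZ → (q1, babaa, BZ)
  read b, top B: go to q0, push B → (q0, abaa, BZ)
  read a, top B: go to q0, push ε → (q0, baa, Z)
  ε-move, top Z: go to q1, push BZ → (q1, baa, BZ)
  read b, top B: go to q0, push B → (q0, aa, BZ)
  read a, top B: go to q0, push ε → (q0, a, Z)
  ε-move, top Z: go to q1, push BZ → (q1, a, BZ)
  read a, top B: go to q2, push BB → (q2, ε, BBZ)
All input consumed; M is in state q2.

q2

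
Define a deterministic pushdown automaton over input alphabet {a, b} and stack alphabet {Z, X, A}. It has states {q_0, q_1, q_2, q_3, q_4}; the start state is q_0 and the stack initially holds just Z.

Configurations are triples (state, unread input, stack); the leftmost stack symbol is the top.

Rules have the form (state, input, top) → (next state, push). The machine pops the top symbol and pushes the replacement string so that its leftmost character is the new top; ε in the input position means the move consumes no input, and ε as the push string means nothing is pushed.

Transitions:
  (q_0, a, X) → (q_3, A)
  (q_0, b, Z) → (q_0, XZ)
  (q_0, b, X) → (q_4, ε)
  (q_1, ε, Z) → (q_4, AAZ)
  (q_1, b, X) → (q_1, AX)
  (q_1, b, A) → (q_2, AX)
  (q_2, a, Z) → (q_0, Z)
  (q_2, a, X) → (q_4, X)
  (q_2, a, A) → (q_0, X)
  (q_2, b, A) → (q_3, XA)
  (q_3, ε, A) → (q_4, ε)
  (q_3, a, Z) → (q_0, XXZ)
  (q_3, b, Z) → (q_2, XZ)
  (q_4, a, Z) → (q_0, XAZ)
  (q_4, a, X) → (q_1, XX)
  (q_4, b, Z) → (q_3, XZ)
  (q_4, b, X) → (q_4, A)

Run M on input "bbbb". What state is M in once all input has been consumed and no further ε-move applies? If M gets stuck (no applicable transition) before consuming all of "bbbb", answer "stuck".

stuck

(q_0, bbbb, Z) ⊢ (q_0, bbb, XZ) ⊢ (q_4, bb, Z) ⊢ (q_3, b, XZ)
No transition for (q_3, b, top X); M blocks with input b remaining.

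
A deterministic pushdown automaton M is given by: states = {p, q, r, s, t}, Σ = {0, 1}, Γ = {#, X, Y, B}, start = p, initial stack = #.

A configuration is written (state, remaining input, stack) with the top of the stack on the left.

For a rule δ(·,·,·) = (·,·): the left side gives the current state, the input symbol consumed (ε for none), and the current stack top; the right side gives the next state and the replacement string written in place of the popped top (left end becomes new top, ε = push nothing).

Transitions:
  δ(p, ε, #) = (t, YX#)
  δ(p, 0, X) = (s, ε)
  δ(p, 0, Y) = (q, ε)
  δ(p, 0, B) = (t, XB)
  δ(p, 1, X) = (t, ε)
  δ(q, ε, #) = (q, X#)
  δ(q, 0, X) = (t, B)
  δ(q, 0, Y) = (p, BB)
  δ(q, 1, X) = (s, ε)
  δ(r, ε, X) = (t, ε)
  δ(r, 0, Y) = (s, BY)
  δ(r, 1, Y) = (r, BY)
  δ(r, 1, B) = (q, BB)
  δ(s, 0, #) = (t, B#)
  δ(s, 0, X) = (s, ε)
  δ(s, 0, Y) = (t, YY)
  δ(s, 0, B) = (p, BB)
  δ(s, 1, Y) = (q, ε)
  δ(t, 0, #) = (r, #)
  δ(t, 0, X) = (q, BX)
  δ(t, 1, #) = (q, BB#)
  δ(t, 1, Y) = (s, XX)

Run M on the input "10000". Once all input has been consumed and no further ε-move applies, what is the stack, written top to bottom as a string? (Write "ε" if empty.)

(p, 10000, #)
  ε-move, top #: go to t, push YX# → (t, 10000, YX#)
  read 1, top Y: go to s, push XX → (s, 0000, XXX#)
  read 0, top X: go to s, push ε → (s, 000, XX#)
  read 0, top X: go to s, push ε → (s, 00, X#)
  read 0, top X: go to s, push ε → (s, 0, #)
  read 0, top #: go to t, push B# → (t, ε, B#)
All input consumed in state t with stack B#.

B#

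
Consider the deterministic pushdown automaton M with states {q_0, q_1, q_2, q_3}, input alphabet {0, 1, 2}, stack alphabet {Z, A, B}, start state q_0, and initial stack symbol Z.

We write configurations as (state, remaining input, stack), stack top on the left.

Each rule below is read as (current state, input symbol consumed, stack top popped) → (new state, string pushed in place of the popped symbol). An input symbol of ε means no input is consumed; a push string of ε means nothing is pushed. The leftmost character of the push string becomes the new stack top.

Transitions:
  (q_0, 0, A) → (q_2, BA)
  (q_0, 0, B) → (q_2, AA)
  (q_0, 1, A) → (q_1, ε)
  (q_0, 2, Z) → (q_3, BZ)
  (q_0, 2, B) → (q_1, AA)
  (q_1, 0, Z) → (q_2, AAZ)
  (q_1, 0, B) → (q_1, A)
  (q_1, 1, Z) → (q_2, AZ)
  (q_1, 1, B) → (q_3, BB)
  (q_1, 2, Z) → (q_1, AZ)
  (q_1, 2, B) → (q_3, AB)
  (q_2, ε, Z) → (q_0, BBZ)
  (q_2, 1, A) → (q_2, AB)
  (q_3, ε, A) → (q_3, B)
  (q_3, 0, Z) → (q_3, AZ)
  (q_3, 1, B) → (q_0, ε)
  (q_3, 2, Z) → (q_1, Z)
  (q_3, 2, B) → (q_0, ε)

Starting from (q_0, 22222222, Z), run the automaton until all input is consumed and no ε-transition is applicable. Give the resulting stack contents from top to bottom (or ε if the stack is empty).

Z

(q_0, 22222222, Z) ⊢ (q_3, 2222222, BZ) ⊢ (q_0, 222222, Z) ⊢ (q_3, 22222, BZ) ⊢ (q_0, 2222, Z) ⊢ (q_3, 222, BZ) ⊢ (q_0, 22, Z) ⊢ (q_3, 2, BZ) ⊢ (q_0, ε, Z)
All input consumed in state q_0 with stack Z.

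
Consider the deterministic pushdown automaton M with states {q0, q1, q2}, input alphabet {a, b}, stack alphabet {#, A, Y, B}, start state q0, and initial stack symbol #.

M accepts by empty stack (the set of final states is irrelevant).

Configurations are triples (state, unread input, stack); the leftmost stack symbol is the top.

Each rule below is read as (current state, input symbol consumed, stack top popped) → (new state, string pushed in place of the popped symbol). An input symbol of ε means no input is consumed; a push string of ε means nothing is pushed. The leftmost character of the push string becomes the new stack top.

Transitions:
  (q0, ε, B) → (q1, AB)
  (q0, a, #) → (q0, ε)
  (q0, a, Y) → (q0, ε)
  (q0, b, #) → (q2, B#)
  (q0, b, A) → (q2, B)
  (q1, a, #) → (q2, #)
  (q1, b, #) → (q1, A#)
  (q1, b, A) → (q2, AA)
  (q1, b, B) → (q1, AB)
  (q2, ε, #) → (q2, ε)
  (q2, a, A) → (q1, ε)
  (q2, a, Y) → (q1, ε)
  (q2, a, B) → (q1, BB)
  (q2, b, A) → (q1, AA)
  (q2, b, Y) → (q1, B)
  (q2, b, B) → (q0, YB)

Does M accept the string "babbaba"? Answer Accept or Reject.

(q0, babbaba, #)
  read b, top #: go to q2, push B# → (q2, abbaba, B#)
  read a, top B: go to q1, push BB → (q1, bbaba, BB#)
  read b, top B: go to q1, push AB → (q1, baba, ABB#)
  read b, top A: go to q2, push AA → (q2, aba, AABB#)
  read a, top A: go to q1, push ε → (q1, ba, ABB#)
  read b, top A: go to q2, push AA → (q2, a, AABB#)
  read a, top A: go to q1, push ε → (q1, ε, ABB#)
All input consumed; stack is ABB#, not empty, and no further ε-move applies.

Reject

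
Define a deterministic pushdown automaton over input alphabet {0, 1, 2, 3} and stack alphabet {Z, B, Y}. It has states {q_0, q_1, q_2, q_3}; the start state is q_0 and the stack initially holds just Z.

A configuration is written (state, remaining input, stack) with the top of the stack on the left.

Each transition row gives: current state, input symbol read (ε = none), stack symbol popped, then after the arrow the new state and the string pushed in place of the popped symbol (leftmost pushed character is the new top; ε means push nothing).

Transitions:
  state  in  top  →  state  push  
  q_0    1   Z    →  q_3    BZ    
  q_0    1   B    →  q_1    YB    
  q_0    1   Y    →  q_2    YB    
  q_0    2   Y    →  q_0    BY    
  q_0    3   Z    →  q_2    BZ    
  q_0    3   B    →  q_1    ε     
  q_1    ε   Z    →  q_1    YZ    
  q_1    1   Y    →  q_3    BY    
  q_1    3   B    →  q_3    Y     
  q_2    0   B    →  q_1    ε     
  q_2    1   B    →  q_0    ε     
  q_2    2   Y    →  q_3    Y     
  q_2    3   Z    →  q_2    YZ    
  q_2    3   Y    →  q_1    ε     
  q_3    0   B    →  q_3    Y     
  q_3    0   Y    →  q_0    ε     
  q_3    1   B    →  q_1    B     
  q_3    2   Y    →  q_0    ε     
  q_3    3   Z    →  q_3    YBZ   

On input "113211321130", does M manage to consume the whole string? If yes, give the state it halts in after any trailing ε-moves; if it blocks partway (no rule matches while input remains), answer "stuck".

(q_0, 113211321130, Z)
  read 1, top Z: go to q_3, push BZ → (q_3, 13211321130, BZ)
  read 1, top B: go to q_1, push B → (q_1, 3211321130, BZ)
  read 3, top B: go to q_3, push Y → (q_3, 211321130, YZ)
  read 2, top Y: go to q_0, push ε → (q_0, 11321130, Z)
  read 1, top Z: go to q_3, push BZ → (q_3, 1321130, BZ)
  read 1, top B: go to q_1, push B → (q_1, 321130, BZ)
  read 3, top B: go to q_3, push Y → (q_3, 21130, YZ)
  read 2, top Y: go to q_0, push ε → (q_0, 1130, Z)
  read 1, top Z: go to q_3, push BZ → (q_3, 130, BZ)
  read 1, top B: go to q_1, push B → (q_1, 30, BZ)
  read 3, top B: go to q_3, push Y → (q_3, 0, YZ)
  read 0, top Y: go to q_0, push ε → (q_0, ε, Z)
All input consumed; M is in state q_0.

q_0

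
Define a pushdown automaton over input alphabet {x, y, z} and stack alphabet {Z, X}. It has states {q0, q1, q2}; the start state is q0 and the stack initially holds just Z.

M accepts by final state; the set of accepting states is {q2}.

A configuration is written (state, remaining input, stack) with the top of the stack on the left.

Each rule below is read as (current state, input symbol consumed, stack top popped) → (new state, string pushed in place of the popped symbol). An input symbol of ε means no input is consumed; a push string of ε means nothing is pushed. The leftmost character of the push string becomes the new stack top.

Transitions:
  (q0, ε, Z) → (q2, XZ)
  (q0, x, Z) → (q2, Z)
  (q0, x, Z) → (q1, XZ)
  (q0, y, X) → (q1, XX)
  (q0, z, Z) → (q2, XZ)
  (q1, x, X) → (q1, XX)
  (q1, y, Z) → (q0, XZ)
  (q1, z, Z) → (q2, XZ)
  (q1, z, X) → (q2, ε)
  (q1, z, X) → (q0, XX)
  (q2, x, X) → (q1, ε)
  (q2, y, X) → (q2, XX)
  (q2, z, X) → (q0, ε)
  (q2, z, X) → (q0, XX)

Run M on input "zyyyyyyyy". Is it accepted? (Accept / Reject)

One accepting computation: (q0, zyyyyyyyy, Z) ⊢ (q2, yyyyyyyy, XZ) ⊢ (q2, yyyyyyy, XXZ) ⊢ (q2, yyyyyy, XXXZ) ⊢ (q2, yyyyy, XXXXZ) ⊢ (q2, yyyy, XXXXXZ) ⊢ (q2, yyy, XXXXXXZ) ⊢ (q2, yy, XXXXXXXZ) ⊢ (q2, y, XXXXXXXXZ) ⊢ (q2, ε, XXXXXXXXXZ)
All input consumed and state q2 ∈ F.

Accept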